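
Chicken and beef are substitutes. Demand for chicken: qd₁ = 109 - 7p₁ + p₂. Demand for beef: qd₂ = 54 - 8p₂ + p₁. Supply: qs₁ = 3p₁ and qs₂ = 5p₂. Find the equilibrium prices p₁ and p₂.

p₁ = 1471/129, p₂ = 649/129

Market 1: 109 - 7p₁ + p₂ = 3p₁ → 10p₁ - p₂ = 109.
Market 2: 13p₂ - p₁ = 54.
Eliminating p₂: 13×(1) + 1×(2) gives 129p₁ = 1471, so p₁ = 1471/129.
Back-substitute into (2): p₂ = (54 + 1×1471/129) / 13 = 649/129.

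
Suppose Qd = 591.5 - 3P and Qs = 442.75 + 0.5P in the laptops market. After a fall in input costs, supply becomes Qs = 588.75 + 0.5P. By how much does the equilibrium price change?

Original equilibrium: P* = 42.5, Q* = 464.
New equilibrium: 591.5 - 3P = 588.75 + 0.5P, so 2.75 = 3.5P and P' = 11/14; Q' = 591.5 − 3(11/14) = 4124/7.
Change in price: 11/14 − 42.5 = -292/7.

ΔP = -292/7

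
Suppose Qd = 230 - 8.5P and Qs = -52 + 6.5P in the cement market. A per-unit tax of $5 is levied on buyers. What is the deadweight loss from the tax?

Pre-tax equilibrium: P* = 18.8, Q* = 70.2.
Tax on buyers shifts demand to Qd = 230 − 8.5(P + 5) = 187.5 - 8.5P.
187.5 - 8.5P = -52 + 6.5P gives seller price Ps = 479/30; buyers pay Pb = 479/30 + 5 = 629/30.
New quantity: Q = 230 − 8.5(629/30) = 3107/60.
DWL = ½ × 5 × (70.2 − 3107/60) = 1105/24.

Deadweight loss = 1105/24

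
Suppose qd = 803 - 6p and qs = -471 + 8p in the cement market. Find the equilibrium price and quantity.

Set qd = qs: 803 - 6p = -471 + 8p.
1274 = 14p, so p* = 91.
q* = 803 − 6(91) = 257.

p* = 91, q* = 257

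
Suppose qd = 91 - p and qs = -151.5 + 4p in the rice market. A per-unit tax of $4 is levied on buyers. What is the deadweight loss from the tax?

Deadweight loss = 6.4

Pre-tax equilibrium: p* = 48.5, q* = 42.5.
Tax on buyers shifts demand to qd = 91 − 1(p + 4) = 87 - p.
87 - p = -151.5 + 4p gives seller price ps = 47.7; buyers pay pb = 47.7 + 4 = 51.7.
New quantity: q = 91 − 1(51.7) = 39.3.
DWL = ½ × 4 × (42.5 − 39.3) = 6.4.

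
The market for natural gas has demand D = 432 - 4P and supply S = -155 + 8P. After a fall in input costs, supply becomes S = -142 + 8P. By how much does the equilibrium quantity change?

Original equilibrium: P* = 587/12, Q* = 709/3.
New equilibrium: 432 - 4P = -142 + 8P, so 574 = 12P and P' = 287/6; Q' = 432 − 4(287/6) = 722/3.
Change in quantity: 722/3 − 709/3 = 13/3.

ΔQ = 13/3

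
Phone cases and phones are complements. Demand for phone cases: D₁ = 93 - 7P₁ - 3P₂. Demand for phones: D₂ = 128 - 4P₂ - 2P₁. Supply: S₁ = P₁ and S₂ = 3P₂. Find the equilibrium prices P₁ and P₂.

P₁ = 5.34, P₂ = 16.76

Market 1: 93 - 7P₁ - 3P₂ = P₁ → 8P₁ + 3P₂ = 93.
Market 2: 7P₂ + 2P₁ = 128.
Eliminating P₂: 7×(1) − 3×(2) gives 50P₁ = 267, so P₁ = 5.34.
Back-substitute into (2): P₂ = (128 − 2×5.34) / 7 = 16.76.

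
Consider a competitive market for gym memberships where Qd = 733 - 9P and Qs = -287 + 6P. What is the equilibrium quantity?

Q* = 121

Set Qd = Qs: 733 - 9P = -287 + 6P.
1020 = 15P, so P* = 68.
Q* = 733 − 9(68) = 121.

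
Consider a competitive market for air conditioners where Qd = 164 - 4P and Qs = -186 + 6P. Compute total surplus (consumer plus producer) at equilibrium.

Equilibrium: 164 - 4P = -186 + 6P gives P* = 35, Q* = 24.
Demand choke price: P = 41; supply starts at P = 31.
CS = ½(41 − 35)(24) = 72; PS = ½(35 − 31)(24) = 48.

Total surplus = 120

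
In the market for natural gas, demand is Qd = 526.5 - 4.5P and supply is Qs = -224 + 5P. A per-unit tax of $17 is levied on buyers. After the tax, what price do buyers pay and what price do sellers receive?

Pre-tax equilibrium: P* = 79, Q* = 171.
Tax on buyers shifts demand to Qd = 526.5 − 4.5(P + 17) = 450 - 4.5P.
450 - 4.5P = -224 + 5P gives seller price Ps = 1348/19; buyers pay Pb = 1348/19 + 17 = 1671/19.
New quantity: Q = 526.5 − 4.5(1671/19) = 2484/19.

Buyers pay 1671/19, sellers receive 1348/19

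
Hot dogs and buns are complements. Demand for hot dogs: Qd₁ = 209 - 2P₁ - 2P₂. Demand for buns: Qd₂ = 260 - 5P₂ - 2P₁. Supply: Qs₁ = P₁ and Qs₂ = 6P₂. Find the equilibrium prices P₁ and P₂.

Market 1: 209 - 2P₁ - 2P₂ = P₁ → 3P₁ + 2P₂ = 209.
Market 2: 11P₂ + 2P₁ = 260.
Eliminating P₂: 11×(1) − 2×(2) gives 29P₁ = 1779, so P₁ = 1779/29.
Back-substitute into (2): P₂ = (260 − 2×1779/29) / 11 = 362/29.

P₁ = 1779/29, P₂ = 362/29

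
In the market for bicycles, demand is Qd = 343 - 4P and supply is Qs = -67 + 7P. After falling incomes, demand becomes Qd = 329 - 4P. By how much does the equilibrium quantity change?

Original equilibrium: P* = 410/11, Q* = 2133/11.
New equilibrium: 329 - 4P = -67 + 7P, so 396 = 11P and P' = 36; Q' = 329 − 4(36) = 185.
Change in quantity: 185 − 2133/11 = -98/11.

ΔQ = -98/11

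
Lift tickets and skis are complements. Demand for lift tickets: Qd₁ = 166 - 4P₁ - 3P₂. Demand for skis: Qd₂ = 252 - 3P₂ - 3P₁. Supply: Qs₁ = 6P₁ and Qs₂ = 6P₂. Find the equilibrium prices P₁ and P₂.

P₁ = 82/9, P₂ = 674/27

Market 1: 166 - 4P₁ - 3P₂ = 6P₁ → 10P₁ + 3P₂ = 166.
Market 2: 9P₂ + 3P₁ = 252.
Eliminating P₂: 9×(1) − 3×(2) gives 81P₁ = 738, so P₁ = 82/9.
Back-substitute into (2): P₂ = (252 − 3×82/9) / 9 = 674/27.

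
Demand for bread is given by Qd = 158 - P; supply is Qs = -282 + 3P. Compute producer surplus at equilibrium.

Producer surplus = 384

Equilibrium: 158 - P = -282 + 3P gives P* = 110, Q* = 48.
Supply starts at P = 94 (where Qs = 0).
PS = ½(110 − 94)(48) = 384.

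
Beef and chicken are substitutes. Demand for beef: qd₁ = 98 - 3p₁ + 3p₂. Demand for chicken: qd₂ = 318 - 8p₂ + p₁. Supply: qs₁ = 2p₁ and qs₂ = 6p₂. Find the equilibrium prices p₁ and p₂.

p₁ = 2326/67, p₂ = 1688/67

Market 1: 98 - 3p₁ + 3p₂ = 2p₁ → 5p₁ - 3p₂ = 98.
Market 2: 14p₂ - p₁ = 318.
Eliminating p₂: 14×(1) + 3×(2) gives 67p₁ = 2326, so p₁ = 2326/67.
Back-substitute into (2): p₂ = (318 + 1×2326/67) / 14 = 1688/67.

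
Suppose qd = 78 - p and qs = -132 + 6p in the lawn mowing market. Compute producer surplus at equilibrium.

Producer surplus = 192

Equilibrium: 78 - p = -132 + 6p gives p* = 30, q* = 48.
Supply starts at p = 22 (where qs = 0).
PS = ½(30 − 22)(48) = 192.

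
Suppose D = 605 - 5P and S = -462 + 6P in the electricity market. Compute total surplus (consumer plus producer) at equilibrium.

Total surplus = 2640

Equilibrium: 605 - 5P = -462 + 6P gives P* = 97, Q* = 120.
Demand choke price: P = 121; supply starts at P = 77.
CS = ½(121 − 97)(120) = 1440; PS = ½(97 − 77)(120) = 1200.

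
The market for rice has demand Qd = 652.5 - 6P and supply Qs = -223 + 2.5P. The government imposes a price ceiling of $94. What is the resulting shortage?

Equilibrium price would be P* = 103, so the ceiling at 94 binds.
At P = 94: Qd = 652.5 − 6(94) = 88.5, Qs = -223 + 2.5(94) = 12.
Shortage = 88.5 − 12 = 76.5.

Shortage = 76.5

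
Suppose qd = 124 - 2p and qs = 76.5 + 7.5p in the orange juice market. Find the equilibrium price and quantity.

Set qd = qs: 124 - 2p = 76.5 + 7.5p.
47.5 = 9.5p, so p* = 5.
q* = 124 − 2(5) = 114.

p* = 5, q* = 114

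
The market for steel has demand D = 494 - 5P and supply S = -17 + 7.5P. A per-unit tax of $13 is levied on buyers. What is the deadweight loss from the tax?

Deadweight loss = 253.5

Pre-tax equilibrium: P* = 40.88, Q* = 289.6.
Tax on buyers shifts demand to D = 494 − 5(P + 13) = 429 - 5P.
429 - 5P = -17 + 7.5P gives seller price Ps = 35.68; buyers pay Pb = 35.68 + 13 = 48.68.
New quantity: Q = 494 − 5(48.68) = 250.6.
DWL = ½ × 13 × (289.6 − 250.6) = 253.5.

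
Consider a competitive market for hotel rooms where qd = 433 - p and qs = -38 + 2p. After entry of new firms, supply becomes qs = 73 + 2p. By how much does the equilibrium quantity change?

Original equilibrium: p* = 157, q* = 276.
New equilibrium: 433 - p = 73 + 2p, so 360 = 3p and p' = 120; q' = 433 − 1(120) = 313.
Change in quantity: 313 − 276 = 37.

Δq = 37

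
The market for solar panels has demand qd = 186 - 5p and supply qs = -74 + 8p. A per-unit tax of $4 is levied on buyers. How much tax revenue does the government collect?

Pre-tax equilibrium: p* = 20, q* = 86.
Tax on buyers shifts demand to qd = 186 − 5(p + 4) = 166 - 5p.
166 - 5p = -74 + 8p gives seller price ps = 240/13; buyers pay pb = 240/13 + 4 = 292/13.
New quantity: q = 186 − 5(292/13) = 958/13.
Revenue = 4 × 958/13 = 3832/13.

Tax revenue = 3832/13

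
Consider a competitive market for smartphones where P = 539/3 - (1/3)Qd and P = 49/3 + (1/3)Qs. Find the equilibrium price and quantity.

P* = 98, Q* = 245

Set the two price expressions equal: 539/3 - (1/3)Q = 49/3 + (1/3)Q.
490/3 = (2/3)Q, so Q* = 245.
P* = 539/3 − (1/3)(245) = 98.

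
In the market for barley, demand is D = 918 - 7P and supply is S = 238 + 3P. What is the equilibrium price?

Set D = S: 918 - 7P = 238 + 3P.
680 = 10P, so P* = 68.
Q* = 918 − 7(68) = 442.

P* = 68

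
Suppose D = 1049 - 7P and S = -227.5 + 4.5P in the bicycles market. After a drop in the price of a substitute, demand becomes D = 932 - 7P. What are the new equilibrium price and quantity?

P' = 2319/23, Q' = 5203/23

Original equilibrium: P* = 111, Q* = 272.
New equilibrium: 932 - 7P = -227.5 + 4.5P, so 1159.5 = 11.5P and P' = 2319/23; Q' = 932 − 7(2319/23) = 5203/23.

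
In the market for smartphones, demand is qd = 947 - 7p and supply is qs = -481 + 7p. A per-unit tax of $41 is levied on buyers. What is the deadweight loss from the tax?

Pre-tax equilibrium: p* = 102, q* = 233.
Tax on buyers shifts demand to qd = 947 − 7(p + 41) = 660 - 7p.
660 - 7p = -481 + 7p gives seller price ps = 81.5; buyers pay pb = 81.5 + 41 = 122.5.
New quantity: q = 947 − 7(122.5) = 89.5.
DWL = ½ × 41 × (233 − 89.5) = 2941.75.

Deadweight loss = 2941.75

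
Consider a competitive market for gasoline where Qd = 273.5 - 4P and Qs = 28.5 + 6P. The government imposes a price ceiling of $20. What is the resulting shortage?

Equilibrium price would be P* = 24.5, so the ceiling at 20 binds.
At P = 20: Qd = 273.5 − 4(20) = 193.5, Qs = 28.5 + 6(20) = 148.5.
Shortage = 193.5 − 148.5 = 45.

Shortage = 45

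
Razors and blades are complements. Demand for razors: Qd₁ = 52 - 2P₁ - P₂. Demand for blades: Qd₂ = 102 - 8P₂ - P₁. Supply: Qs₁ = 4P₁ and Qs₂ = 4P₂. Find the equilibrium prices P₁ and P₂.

Market 1: 52 - 2P₁ - P₂ = 4P₁ → 6P₁ + P₂ = 52.
Market 2: 12P₂ + P₁ = 102.
Eliminating P₂: 12×(1) − 1×(2) gives 71P₁ = 522, so P₁ = 522/71.
Back-substitute into (2): P₂ = (102 − 1×522/71) / 12 = 560/71.

P₁ = 522/71, P₂ = 560/71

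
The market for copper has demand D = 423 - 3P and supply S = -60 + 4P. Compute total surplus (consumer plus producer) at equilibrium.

Equilibrium: 423 - 3P = -60 + 4P gives P* = 69, Q* = 216.
Demand choke price: P = 141; supply starts at P = 15.
CS = ½(141 − 69)(216) = 7776; PS = ½(69 − 15)(216) = 5832.

Total surplus = 13608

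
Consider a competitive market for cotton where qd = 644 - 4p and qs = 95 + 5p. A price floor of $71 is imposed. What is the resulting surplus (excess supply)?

Surplus = 90

Equilibrium price would be p* = 61, so the floor at 71 binds.
At p = 71: qd = 360, qs = 450.
Surplus = 450 − 360 = 90.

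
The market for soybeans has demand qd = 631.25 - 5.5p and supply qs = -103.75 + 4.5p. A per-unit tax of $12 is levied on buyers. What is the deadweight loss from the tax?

Deadweight loss = 178.2

Pre-tax equilibrium: p* = 73.5, q* = 227.
Tax on buyers shifts demand to qd = 631.25 − 5.5(p + 12) = 565.25 - 5.5p.
565.25 - 5.5p = -103.75 + 4.5p gives seller price ps = 66.9; buyers pay pb = 66.9 + 12 = 78.9.
New quantity: q = 631.25 − 5.5(78.9) = 197.3.
DWL = ½ × 12 × (227 − 197.3) = 178.2.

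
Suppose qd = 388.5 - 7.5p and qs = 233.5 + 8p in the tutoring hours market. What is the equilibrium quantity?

q* = 313.5

Set qd = qs: 388.5 - 7.5p = 233.5 + 8p.
155 = 15.5p, so p* = 10.
q* = 388.5 − 7.5(10) = 313.5.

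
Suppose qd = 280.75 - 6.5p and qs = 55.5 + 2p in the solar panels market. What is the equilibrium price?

p* = 26.5

Set qd = qs: 280.75 - 6.5p = 55.5 + 2p.
225.25 = 8.5p, so p* = 26.5.
q* = 280.75 − 6.5(26.5) = 108.5.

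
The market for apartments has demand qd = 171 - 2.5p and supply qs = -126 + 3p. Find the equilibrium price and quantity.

p* = 54, q* = 36

Set qd = qs: 171 - 2.5p = -126 + 3p.
297 = 5.5p, so p* = 54.
q* = 171 − 2.5(54) = 36.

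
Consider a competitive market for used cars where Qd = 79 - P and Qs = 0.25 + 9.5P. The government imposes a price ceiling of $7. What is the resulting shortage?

Shortage = 5.25

Equilibrium price would be P* = 7.5, so the ceiling at 7 binds.
At P = 7: Qd = 79 − 1(7) = 72, Qs = 0.25 + 9.5(7) = 66.75.
Shortage = 72 − 66.75 = 5.25.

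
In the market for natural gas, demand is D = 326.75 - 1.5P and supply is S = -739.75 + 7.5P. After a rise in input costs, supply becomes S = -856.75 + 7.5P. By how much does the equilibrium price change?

ΔP = 13

Original equilibrium: P* = 118.5, Q* = 149.
New equilibrium: 326.75 - 1.5P = -856.75 + 7.5P, so 1183.5 = 9P and P' = 131.5; Q' = 326.75 − 1.5(131.5) = 129.5.
Change in price: 131.5 − 118.5 = 13.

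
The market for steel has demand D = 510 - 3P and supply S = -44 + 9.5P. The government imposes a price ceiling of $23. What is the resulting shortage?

Equilibrium price would be P* = 44.32, so the ceiling at 23 binds.
At P = 23: D = 510 − 3(23) = 441, S = -44 + 9.5(23) = 174.5.
Shortage = 441 − 174.5 = 266.5.

Shortage = 266.5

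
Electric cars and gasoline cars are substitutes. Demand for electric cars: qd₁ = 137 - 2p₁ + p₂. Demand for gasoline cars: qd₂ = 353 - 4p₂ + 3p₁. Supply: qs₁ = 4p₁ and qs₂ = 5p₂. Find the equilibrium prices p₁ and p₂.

Market 1: 137 - 2p₁ + p₂ = 4p₁ → 6p₁ - p₂ = 137.
Market 2: 9p₂ - 3p₁ = 353.
Eliminating p₂: 9×(1) + 1×(2) gives 51p₁ = 1586, so p₁ = 1586/51.
Back-substitute into (2): p₂ = (353 + 3×1586/51) / 9 = 843/17.

p₁ = 1586/51, p₂ = 843/17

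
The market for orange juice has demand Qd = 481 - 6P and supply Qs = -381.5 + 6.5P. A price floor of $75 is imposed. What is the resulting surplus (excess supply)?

Surplus = 75

Equilibrium price would be P* = 69, so the floor at 75 binds.
At P = 75: Qd = 31, Qs = 106.
Surplus = 106 − 31 = 75.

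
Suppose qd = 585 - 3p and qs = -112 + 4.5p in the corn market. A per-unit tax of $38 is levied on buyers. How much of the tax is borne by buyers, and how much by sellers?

Buyers bear $22.8, sellers bear $15.2

Pre-tax equilibrium: p* = 1394/15, q* = 306.2.
Tax on buyers shifts demand to qd = 585 − 3(p + 38) = 471 - 3p.
471 - 3p = -112 + 4.5p gives seller price ps = 1166/15; buyers pay pb = 1166/15 + 38 = 1736/15.
New quantity: q = 585 − 3(1736/15) = 237.8.
Buyer burden = 1736/15 − 1394/15 = 22.8; seller burden = 1394/15 − 1166/15 = 15.2.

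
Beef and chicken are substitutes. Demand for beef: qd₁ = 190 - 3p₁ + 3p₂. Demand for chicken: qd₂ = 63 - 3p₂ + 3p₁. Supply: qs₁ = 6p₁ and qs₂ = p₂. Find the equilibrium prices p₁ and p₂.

Market 1: 190 - 3p₁ + 3p₂ = 6p₁ → 9p₁ - 3p₂ = 190.
Market 2: 4p₂ - 3p₁ = 63.
Eliminating p₂: 4×(1) + 3×(2) gives 27p₁ = 949, so p₁ = 949/27.
Back-substitute into (2): p₂ = (63 + 3×949/27) / 4 = 379/9.

p₁ = 949/27, p₂ = 379/9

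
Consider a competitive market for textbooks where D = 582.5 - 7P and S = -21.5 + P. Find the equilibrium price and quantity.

P* = 75.5, Q* = 54

Set D = S: 582.5 - 7P = -21.5 + P.
604 = 8P, so P* = 75.5.
Q* = 582.5 − 7(75.5) = 54.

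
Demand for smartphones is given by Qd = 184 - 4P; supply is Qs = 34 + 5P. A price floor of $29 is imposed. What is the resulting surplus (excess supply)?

Equilibrium price would be P* = 50/3, so the floor at 29 binds.
At P = 29: Qd = 68, Qs = 179.
Surplus = 179 − 68 = 111.

Surplus = 111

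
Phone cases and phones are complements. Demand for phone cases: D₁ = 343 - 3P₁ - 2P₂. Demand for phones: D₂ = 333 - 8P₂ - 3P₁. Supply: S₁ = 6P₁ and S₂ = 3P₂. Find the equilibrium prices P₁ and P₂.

Market 1: 343 - 3P₁ - 2P₂ = 6P₁ → 9P₁ + 2P₂ = 343.
Market 2: 11P₂ + 3P₁ = 333.
Eliminating P₂: 11×(1) − 2×(2) gives 93P₁ = 3107, so P₁ = 3107/93.
Back-substitute into (2): P₂ = (333 − 3×3107/93) / 11 = 656/31.

P₁ = 3107/93, P₂ = 656/31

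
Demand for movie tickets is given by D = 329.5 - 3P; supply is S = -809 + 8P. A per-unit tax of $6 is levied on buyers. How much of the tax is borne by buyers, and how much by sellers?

Pre-tax equilibrium: P* = 103.5, Q* = 19.
Tax on buyers shifts demand to D = 329.5 − 3(P + 6) = 311.5 - 3P.
311.5 - 3P = -809 + 8P gives seller price Ps = 2241/22; buyers pay Pb = 2241/22 + 6 = 2373/22.
New quantity: Q = 329.5 − 3(2373/22) = 65/11.
Buyer burden = 2373/22 − 103.5 = 48/11; seller burden = 103.5 − 2241/22 = 18/11.

Buyers bear 48/11, sellers bear 18/11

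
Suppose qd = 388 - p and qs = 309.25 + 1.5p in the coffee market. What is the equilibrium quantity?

Set qd = qs: 388 - p = 309.25 + 1.5p.
78.75 = 2.5p, so p* = 31.5.
q* = 388 − 1(31.5) = 356.5.

q* = 356.5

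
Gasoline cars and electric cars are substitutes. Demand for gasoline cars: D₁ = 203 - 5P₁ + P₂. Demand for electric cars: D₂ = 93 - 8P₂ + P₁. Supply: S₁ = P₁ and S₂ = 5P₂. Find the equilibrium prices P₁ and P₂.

P₁ = 2732/77, P₂ = 761/77

Market 1: 203 - 5P₁ + P₂ = P₁ → 6P₁ - P₂ = 203.
Market 2: 13P₂ - P₁ = 93.
Eliminating P₂: 13×(1) + 1×(2) gives 77P₁ = 2732, so P₁ = 2732/77.
Back-substitute into (2): P₂ = (93 + 1×2732/77) / 13 = 761/77.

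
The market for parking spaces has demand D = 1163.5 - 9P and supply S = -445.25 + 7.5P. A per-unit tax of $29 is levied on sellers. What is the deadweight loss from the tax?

Pre-tax equilibrium: P* = 97.5, Q* = 286.
Tax on sellers shifts supply to S = -445.25 + 7.5(P − 29) = -662.75 + 7.5P.
1163.5 - 9P = -662.75 + 7.5P gives buyer price Pb = 2435/22; sellers receive Ps = 2435/22 − 29 = 1797/22.
New quantity: Q = 1163.5 − 9(2435/22) = 1841/11.
DWL = ½ × 29 × (286 − 1841/11) = 37845/22.

Deadweight loss = 37845/22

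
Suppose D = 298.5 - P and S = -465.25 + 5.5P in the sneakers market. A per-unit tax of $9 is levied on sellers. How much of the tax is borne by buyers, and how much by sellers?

Pre-tax equilibrium: P* = 117.5, Q* = 181.
Tax on sellers shifts supply to S = -465.25 + 5.5(P − 9) = -514.75 + 5.5P.
298.5 - P = -514.75 + 5.5P gives buyer price Pb = 3253/26; sellers receive Ps = 3253/26 − 9 = 3019/26.
New quantity: Q = 298.5 − 1(3253/26) = 2254/13.
Buyer burden = 3253/26 − 117.5 = 99/13; seller burden = 117.5 − 3019/26 = 18/13.

Buyers bear 99/13, sellers bear 18/13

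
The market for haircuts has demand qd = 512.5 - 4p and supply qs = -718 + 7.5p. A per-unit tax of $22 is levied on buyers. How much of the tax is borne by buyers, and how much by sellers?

Buyers bear 330/23, sellers bear 176/23

Pre-tax equilibrium: p* = 107, q* = 84.5.
Tax on buyers shifts demand to qd = 512.5 − 4(p + 22) = 424.5 - 4p.
424.5 - 4p = -718 + 7.5p gives seller price ps = 2285/23; buyers pay pb = 2285/23 + 22 = 2791/23.
New quantity: q = 512.5 − 4(2791/23) = 1247/46.
Buyer burden = 2791/23 − 107 = 330/23; seller burden = 107 − 2285/23 = 176/23.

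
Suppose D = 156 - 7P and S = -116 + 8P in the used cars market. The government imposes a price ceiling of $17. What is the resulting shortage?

Shortage = 17

Equilibrium price would be P* = 272/15, so the ceiling at 17 binds.
At P = 17: D = 156 − 7(17) = 37, S = -116 + 8(17) = 20.
Shortage = 37 − 20 = 17.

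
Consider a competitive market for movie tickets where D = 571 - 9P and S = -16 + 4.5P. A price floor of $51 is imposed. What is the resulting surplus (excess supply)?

Surplus = 101.5

Equilibrium price would be P* = 1174/27, so the floor at 51 binds.
At P = 51: D = 112, S = 213.5.
Surplus = 213.5 − 112 = 101.5.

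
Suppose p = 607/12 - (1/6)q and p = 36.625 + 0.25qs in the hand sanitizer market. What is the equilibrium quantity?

q* = 33.5

Set the two price expressions equal: 607/12 - (1/6)q = 36.625 + 0.25q.
335/24 = (5/12)q, so q* = 33.5.
p* = 607/12 − (1/6)(33.5) = 45.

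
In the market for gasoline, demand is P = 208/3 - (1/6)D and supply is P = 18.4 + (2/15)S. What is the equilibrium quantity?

Q* = 1528/9

Set the two price expressions equal: 208/3 - (1/6)Q = 18.4 + (2/15)Q.
764/15 = 0.3Q, so Q* = 1528/9.
P* = 208/3 − (1/6)(1528/9) = 1108/27.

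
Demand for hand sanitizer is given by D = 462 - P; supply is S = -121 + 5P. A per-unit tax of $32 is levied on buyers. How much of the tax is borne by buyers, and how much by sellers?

Buyers bear 80/3, sellers bear 16/3

Pre-tax equilibrium: P* = 583/6, Q* = 2189/6.
Tax on buyers shifts demand to D = 462 − 1(P + 32) = 430 - P.
430 - P = -121 + 5P gives seller price Ps = 551/6; buyers pay Pb = 551/6 + 32 = 743/6.
New quantity: Q = 462 − 1(743/6) = 2029/6.
Buyer burden = 743/6 − 583/6 = 80/3; seller burden = 583/6 − 551/6 = 16/3.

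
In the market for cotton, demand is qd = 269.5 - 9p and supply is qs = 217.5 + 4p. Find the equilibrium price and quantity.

p* = 4, q* = 233.5

Set qd = qs: 269.5 - 9p = 217.5 + 4p.
52 = 13p, so p* = 4.
q* = 269.5 − 9(4) = 233.5.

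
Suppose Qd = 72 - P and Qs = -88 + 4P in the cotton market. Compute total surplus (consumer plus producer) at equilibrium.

Equilibrium: 72 - P = -88 + 4P gives P* = 32, Q* = 40.
Demand choke price: P = 72; supply starts at P = 22.
CS = ½(72 − 32)(40) = 800; PS = ½(32 − 22)(40) = 200.

Total surplus = 1000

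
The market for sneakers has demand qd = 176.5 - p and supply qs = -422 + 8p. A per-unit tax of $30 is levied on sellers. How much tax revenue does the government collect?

Pre-tax equilibrium: p* = 66.5, q* = 110.
Tax on sellers shifts supply to qs = -422 + 8(p − 30) = -662 + 8p.
176.5 - p = -662 + 8p gives buyer price pb = 559/6; sellers receive ps = 559/6 − 30 = 379/6.
New quantity: q = 176.5 − 1(559/6) = 250/3.
Revenue = 30 × 250/3 = 2500.

Tax revenue = 2500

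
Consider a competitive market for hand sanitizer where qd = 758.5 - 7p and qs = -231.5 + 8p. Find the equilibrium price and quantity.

Set qd = qs: 758.5 - 7p = -231.5 + 8p.
990 = 15p, so p* = 66.
q* = 758.5 − 7(66) = 296.5.

p* = 66, q* = 296.5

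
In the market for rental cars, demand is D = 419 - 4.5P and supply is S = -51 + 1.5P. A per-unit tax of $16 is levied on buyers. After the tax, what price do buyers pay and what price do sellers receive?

Pre-tax equilibrium: P* = 235/3, Q* = 66.5.
Tax on buyers shifts demand to D = 419 − 4.5(P + 16) = 347 - 4.5P.
347 - 4.5P = -51 + 1.5P gives seller price Ps = 199/3; buyers pay Pb = 199/3 + 16 = 247/3.
New quantity: Q = 419 − 4.5(247/3) = 48.5.

Buyers pay 247/3, sellers receive 199/3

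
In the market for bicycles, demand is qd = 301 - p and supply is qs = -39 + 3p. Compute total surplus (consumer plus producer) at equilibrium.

Equilibrium: 301 - p = -39 + 3p gives p* = 85, q* = 216.
Demand choke price: p = 301; supply starts at p = 13.
CS = ½(301 − 85)(216) = 23328; PS = ½(85 − 13)(216) = 7776.

Total surplus = 31104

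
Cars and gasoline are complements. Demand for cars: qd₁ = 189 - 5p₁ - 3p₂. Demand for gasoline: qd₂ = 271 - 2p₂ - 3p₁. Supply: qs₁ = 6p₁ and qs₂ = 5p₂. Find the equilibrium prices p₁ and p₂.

p₁ = 7.5, p₂ = 35.5

Market 1: 189 - 5p₁ - 3p₂ = 6p₁ → 11p₁ + 3p₂ = 189.
Market 2: 7p₂ + 3p₁ = 271.
Eliminating p₂: 7×(1) − 3×(2) gives 68p₁ = 510, so p₁ = 7.5.
Back-substitute into (2): p₂ = (271 − 3×7.5) / 7 = 35.5.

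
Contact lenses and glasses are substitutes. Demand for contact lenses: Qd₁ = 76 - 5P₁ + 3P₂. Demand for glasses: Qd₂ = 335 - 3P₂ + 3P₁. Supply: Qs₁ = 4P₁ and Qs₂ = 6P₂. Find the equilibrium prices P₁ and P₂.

P₁ = 563/24, P₂ = 1081/24

Market 1: 76 - 5P₁ + 3P₂ = 4P₁ → 9P₁ - 3P₂ = 76.
Market 2: 9P₂ - 3P₁ = 335.
Eliminating P₂: 9×(1) + 3×(2) gives 72P₁ = 1689, so P₁ = 563/24.
Back-substitute into (2): P₂ = (335 + 3×563/24) / 9 = 1081/24.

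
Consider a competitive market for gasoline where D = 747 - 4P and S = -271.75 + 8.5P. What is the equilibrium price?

Set D = S: 747 - 4P = -271.75 + 8.5P.
1018.75 = 12.5P, so P* = 81.5.
Q* = 747 − 4(81.5) = 421.

P* = 81.5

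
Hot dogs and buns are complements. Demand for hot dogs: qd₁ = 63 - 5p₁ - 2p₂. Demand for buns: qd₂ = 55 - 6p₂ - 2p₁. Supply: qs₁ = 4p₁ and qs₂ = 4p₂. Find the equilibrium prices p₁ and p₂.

Market 1: 63 - 5p₁ - 2p₂ = 4p₁ → 9p₁ + 2p₂ = 63.
Market 2: 10p₂ + 2p₁ = 55.
Eliminating p₂: 10×(1) − 2×(2) gives 86p₁ = 520, so p₁ = 260/43.
Back-substitute into (2): p₂ = (55 − 2×260/43) / 10 = 369/86.

p₁ = 260/43, p₂ = 369/86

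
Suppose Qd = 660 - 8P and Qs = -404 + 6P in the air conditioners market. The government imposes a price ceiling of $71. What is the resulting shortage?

Equilibrium price would be P* = 76, so the ceiling at 71 binds.
At P = 71: Qd = 660 − 8(71) = 92, Qs = -404 + 6(71) = 22.
Shortage = 92 − 22 = 70.

Shortage = 70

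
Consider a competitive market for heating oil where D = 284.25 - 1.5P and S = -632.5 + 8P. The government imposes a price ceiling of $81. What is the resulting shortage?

Equilibrium price would be P* = 96.5, so the ceiling at 81 binds.
At P = 81: D = 284.25 − 1.5(81) = 162.75, S = -632.5 + 8(81) = 15.5.
Shortage = 162.75 − 15.5 = 147.25.

Shortage = 147.25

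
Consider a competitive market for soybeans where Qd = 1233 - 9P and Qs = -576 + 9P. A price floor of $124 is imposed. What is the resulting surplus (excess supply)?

Surplus = 423

Equilibrium price would be P* = 100.5, so the floor at 124 binds.
At P = 124: Qd = 117, Qs = 540.
Surplus = 540 − 117 = 423.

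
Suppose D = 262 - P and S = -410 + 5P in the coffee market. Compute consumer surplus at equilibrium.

Consumer surplus = 11250

Equilibrium: 262 - P = -410 + 5P gives P* = 112, Q* = 150.
Demand choke price (D = 0): P = 262.
CS = ½(262 − 112)(150) = 11250.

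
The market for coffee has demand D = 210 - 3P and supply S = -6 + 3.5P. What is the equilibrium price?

Set D = S: 210 - 3P = -6 + 3.5P.
216 = 6.5P, so P* = 432/13.
Q* = 210 − 3(432/13) = 1434/13.

P* = 432/13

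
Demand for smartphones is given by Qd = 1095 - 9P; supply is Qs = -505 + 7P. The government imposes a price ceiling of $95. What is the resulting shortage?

Shortage = 80

Equilibrium price would be P* = 100, so the ceiling at 95 binds.
At P = 95: Qd = 1095 − 9(95) = 240, Qs = -505 + 7(95) = 160.
Shortage = 240 − 160 = 80.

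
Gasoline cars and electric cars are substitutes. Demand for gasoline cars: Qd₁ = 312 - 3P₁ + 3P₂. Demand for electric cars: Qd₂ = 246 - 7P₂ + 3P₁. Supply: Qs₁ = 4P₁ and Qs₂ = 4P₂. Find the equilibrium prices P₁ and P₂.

P₁ = 2085/34, P₂ = 1329/34

Market 1: 312 - 3P₁ + 3P₂ = 4P₁ → 7P₁ - 3P₂ = 312.
Market 2: 11P₂ - 3P₁ = 246.
Eliminating P₂: 11×(1) + 3×(2) gives 68P₁ = 4170, so P₁ = 2085/34.
Back-substitute into (2): P₂ = (246 + 3×2085/34) / 11 = 1329/34.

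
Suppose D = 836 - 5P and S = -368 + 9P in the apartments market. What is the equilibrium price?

Set D = S: 836 - 5P = -368 + 9P.
1204 = 14P, so P* = 86.
Q* = 836 − 5(86) = 406.

P* = 86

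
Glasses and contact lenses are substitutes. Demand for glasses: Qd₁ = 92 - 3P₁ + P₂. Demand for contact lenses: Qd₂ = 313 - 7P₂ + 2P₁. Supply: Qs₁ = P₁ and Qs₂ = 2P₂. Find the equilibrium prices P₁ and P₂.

P₁ = 1141/34, P₂ = 718/17

Market 1: 92 - 3P₁ + P₂ = P₁ → 4P₁ - P₂ = 92.
Market 2: 9P₂ - 2P₁ = 313.
Eliminating P₂: 9×(1) + 1×(2) gives 34P₁ = 1141, so P₁ = 1141/34.
Back-substitute into (2): P₂ = (313 + 2×1141/34) / 9 = 718/17.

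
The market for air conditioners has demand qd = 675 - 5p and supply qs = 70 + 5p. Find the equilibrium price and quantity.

p* = 60.5, q* = 372.5

Set qd = qs: 675 - 5p = 70 + 5p.
605 = 10p, so p* = 60.5.
q* = 675 − 5(60.5) = 372.5.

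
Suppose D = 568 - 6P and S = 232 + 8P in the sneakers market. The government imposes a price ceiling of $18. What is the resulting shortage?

Equilibrium price would be P* = 24, so the ceiling at 18 binds.
At P = 18: D = 568 − 6(18) = 460, S = 232 + 8(18) = 376.
Shortage = 460 − 376 = 84.

Shortage = 84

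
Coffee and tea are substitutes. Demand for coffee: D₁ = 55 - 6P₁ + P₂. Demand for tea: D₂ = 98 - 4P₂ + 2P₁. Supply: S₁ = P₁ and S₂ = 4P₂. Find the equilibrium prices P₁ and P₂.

Market 1: 55 - 6P₁ + P₂ = P₁ → 7P₁ - P₂ = 55.
Market 2: 8P₂ - 2P₁ = 98.
Eliminating P₂: 8×(1) + 1×(2) gives 54P₁ = 538, so P₁ = 269/27.
Back-substitute into (2): P₂ = (98 + 2×269/27) / 8 = 398/27.

P₁ = 269/27, P₂ = 398/27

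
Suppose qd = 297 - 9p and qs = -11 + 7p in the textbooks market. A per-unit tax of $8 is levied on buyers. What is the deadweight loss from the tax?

Deadweight loss = 126

Pre-tax equilibrium: p* = 19.25, q* = 123.75.
Tax on buyers shifts demand to qd = 297 − 9(p + 8) = 225 - 9p.
225 - 9p = -11 + 7p gives seller price ps = 14.75; buyers pay pb = 14.75 + 8 = 22.75.
New quantity: q = 297 − 9(22.75) = 92.25.
DWL = ½ × 8 × (123.75 − 92.25) = 126.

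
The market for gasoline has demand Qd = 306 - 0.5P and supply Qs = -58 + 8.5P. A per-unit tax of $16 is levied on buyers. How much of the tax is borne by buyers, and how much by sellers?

Buyers bear 136/9, sellers bear 8/9

Pre-tax equilibrium: P* = 364/9, Q* = 2572/9.
Tax on buyers shifts demand to Qd = 306 − 0.5(P + 16) = 298 - 0.5P.
298 - 0.5P = -58 + 8.5P gives seller price Ps = 356/9; buyers pay Pb = 356/9 + 16 = 500/9.
New quantity: Q = 306 − 0.5(500/9) = 2504/9.
Buyer burden = 500/9 − 364/9 = 136/9; seller burden = 364/9 − 356/9 = 8/9.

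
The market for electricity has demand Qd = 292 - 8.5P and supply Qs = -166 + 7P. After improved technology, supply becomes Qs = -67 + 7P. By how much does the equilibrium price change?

ΔP = -198/31

Original equilibrium: P* = 916/31, Q* = 1266/31.
New equilibrium: 292 - 8.5P = -67 + 7P, so 359 = 15.5P and P' = 718/31; Q' = 292 − 8.5(718/31) = 2949/31.
Change in price: 718/31 − 916/31 = -198/31.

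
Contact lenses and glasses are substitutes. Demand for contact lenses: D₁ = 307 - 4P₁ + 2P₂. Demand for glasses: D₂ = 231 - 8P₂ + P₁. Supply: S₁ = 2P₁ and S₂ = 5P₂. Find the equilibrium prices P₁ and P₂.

P₁ = 4453/76, P₂ = 1693/76

Market 1: 307 - 4P₁ + 2P₂ = 2P₁ → 6P₁ - 2P₂ = 307.
Market 2: 13P₂ - P₁ = 231.
Eliminating P₂: 13×(1) + 2×(2) gives 76P₁ = 4453, so P₁ = 4453/76.
Back-substitute into (2): P₂ = (231 + 1×4453/76) / 13 = 1693/76.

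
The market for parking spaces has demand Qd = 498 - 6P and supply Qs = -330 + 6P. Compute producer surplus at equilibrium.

Producer surplus = 588

Equilibrium: 498 - 6P = -330 + 6P gives P* = 69, Q* = 84.
Supply starts at P = 55 (where Qs = 0).
PS = ½(69 − 55)(84) = 588.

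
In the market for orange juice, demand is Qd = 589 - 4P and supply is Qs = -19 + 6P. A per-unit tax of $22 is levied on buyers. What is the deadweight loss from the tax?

Pre-tax equilibrium: P* = 60.8, Q* = 345.8.
Tax on buyers shifts demand to Qd = 589 − 4(P + 22) = 501 - 4P.
501 - 4P = -19 + 6P gives seller price Ps = 52; buyers pay Pb = 52 + 22 = 74.
New quantity: Q = 589 − 4(74) = 293.
DWL = ½ × 22 × (345.8 − 293) = 580.8.

Deadweight loss = 580.8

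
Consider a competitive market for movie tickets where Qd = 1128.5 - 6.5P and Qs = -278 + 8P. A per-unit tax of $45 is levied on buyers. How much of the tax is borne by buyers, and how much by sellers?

Pre-tax equilibrium: P* = 97, Q* = 498.
Tax on buyers shifts demand to Qd = 1128.5 − 6.5(P + 45) = 836 - 6.5P.
836 - 6.5P = -278 + 8P gives seller price Ps = 2228/29; buyers pay Pb = 2228/29 + 45 = 3533/29.
New quantity: Q = 1128.5 − 6.5(3533/29) = 9762/29.
Buyer burden = 3533/29 − 97 = 720/29; seller burden = 97 − 2228/29 = 585/29.

Buyers bear 720/29, sellers bear 585/29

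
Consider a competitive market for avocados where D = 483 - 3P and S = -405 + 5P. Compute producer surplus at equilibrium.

Equilibrium: 483 - 3P = -405 + 5P gives P* = 111, Q* = 150.
Supply starts at P = 81 (where S = 0).
PS = ½(111 − 81)(150) = 2250.

Producer surplus = 2250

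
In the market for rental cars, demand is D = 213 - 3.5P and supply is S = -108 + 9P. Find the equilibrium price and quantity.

P* = 25.68, Q* = 123.12

Set D = S: 213 - 3.5P = -108 + 9P.
321 = 12.5P, so P* = 25.68.
Q* = 213 − 3.5(25.68) = 123.12.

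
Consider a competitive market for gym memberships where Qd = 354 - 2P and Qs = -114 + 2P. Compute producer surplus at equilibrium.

Producer surplus = 3600

Equilibrium: 354 - 2P = -114 + 2P gives P* = 117, Q* = 120.
Supply starts at P = 57 (where Qs = 0).
PS = ½(117 − 57)(120) = 3600.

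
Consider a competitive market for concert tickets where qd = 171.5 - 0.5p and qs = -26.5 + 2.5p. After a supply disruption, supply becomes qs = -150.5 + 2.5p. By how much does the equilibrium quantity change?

Original equilibrium: p* = 66, q* = 138.5.
New equilibrium: 171.5 - 0.5p = -150.5 + 2.5p, so 322 = 3p and p' = 322/3; q' = 171.5 − 0.5(322/3) = 707/6.
Change in quantity: 707/6 − 138.5 = -62/3.

Δq = -62/3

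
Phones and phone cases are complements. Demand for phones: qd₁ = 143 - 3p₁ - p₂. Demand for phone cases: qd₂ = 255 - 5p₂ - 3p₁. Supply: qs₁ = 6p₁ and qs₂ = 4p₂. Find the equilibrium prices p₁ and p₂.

p₁ = 172/13, p₂ = 311/13

Market 1: 143 - 3p₁ - p₂ = 6p₁ → 9p₁ + p₂ = 143.
Market 2: 9p₂ + 3p₁ = 255.
Eliminating p₂: 9×(1) − 1×(2) gives 78p₁ = 1032, so p₁ = 172/13.
Back-substitute into (2): p₂ = (255 − 3×172/13) / 9 = 311/13.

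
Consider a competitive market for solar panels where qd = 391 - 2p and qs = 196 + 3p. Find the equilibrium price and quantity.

p* = 39, q* = 313

Set qd = qs: 391 - 2p = 196 + 3p.
195 = 5p, so p* = 39.
q* = 391 − 2(39) = 313.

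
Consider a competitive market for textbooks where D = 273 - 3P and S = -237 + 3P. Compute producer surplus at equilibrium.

Producer surplus = 54

Equilibrium: 273 - 3P = -237 + 3P gives P* = 85, Q* = 18.
Supply starts at P = 79 (where S = 0).
PS = ½(85 − 79)(18) = 54.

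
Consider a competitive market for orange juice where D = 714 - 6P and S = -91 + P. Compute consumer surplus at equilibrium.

Consumer surplus = 48

Equilibrium: 714 - 6P = -91 + P gives P* = 115, Q* = 24.
Demand choke price (D = 0): P = 119.
CS = ½(119 − 115)(24) = 48.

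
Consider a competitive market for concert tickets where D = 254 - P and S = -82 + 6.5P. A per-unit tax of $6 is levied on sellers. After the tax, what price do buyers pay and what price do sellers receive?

Pre-tax equilibrium: P* = 44.8, Q* = 209.2.
Tax on sellers shifts supply to S = -82 + 6.5(P − 6) = -121 + 6.5P.
254 - P = -121 + 6.5P gives buyer price Pb = 50; sellers receive Ps = 50 − 6 = 44.
New quantity: Q = 254 − 1(50) = 204.

Buyers pay $50, sellers receive $44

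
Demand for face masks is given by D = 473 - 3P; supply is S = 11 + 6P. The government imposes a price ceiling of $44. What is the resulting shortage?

Shortage = 66

Equilibrium price would be P* = 154/3, so the ceiling at 44 binds.
At P = 44: D = 473 − 3(44) = 341, S = 11 + 6(44) = 275.
Shortage = 341 − 275 = 66.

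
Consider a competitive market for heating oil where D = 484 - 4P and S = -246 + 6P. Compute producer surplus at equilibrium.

Producer surplus = 3072

Equilibrium: 484 - 4P = -246 + 6P gives P* = 73, Q* = 192.
Supply starts at P = 41 (where S = 0).
PS = ½(73 − 41)(192) = 3072.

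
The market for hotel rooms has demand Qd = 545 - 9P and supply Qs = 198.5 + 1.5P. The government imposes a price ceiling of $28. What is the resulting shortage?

Shortage = 52.5

Equilibrium price would be P* = 33, so the ceiling at 28 binds.
At P = 28: Qd = 545 − 9(28) = 293, Qs = 198.5 + 1.5(28) = 240.5.
Shortage = 293 − 240.5 = 52.5.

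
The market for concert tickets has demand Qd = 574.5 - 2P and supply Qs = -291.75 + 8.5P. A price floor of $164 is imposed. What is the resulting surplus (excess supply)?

Equilibrium price would be P* = 82.5, so the floor at 164 binds.
At P = 164: Qd = 246.5, Qs = 1102.25.
Surplus = 1102.25 − 246.5 = 855.75.

Surplus = 855.75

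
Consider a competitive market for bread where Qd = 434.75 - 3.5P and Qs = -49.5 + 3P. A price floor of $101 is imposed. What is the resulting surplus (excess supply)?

Surplus = 172.25

Equilibrium price would be P* = 74.5, so the floor at 101 binds.
At P = 101: Qd = 81.25, Qs = 253.5.
Surplus = 253.5 − 81.25 = 172.25.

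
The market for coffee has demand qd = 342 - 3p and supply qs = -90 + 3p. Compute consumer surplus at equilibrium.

Consumer surplus = 2646

Equilibrium: 342 - 3p = -90 + 3p gives p* = 72, q* = 126.
Demand choke price (qd = 0): p = 114.
CS = ½(114 − 72)(126) = 2646.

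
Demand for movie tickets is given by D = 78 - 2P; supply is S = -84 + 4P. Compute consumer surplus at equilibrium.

Equilibrium: 78 - 2P = -84 + 4P gives P* = 27, Q* = 24.
Demand choke price (D = 0): P = 39.
CS = ½(39 − 27)(24) = 144.

Consumer surplus = 144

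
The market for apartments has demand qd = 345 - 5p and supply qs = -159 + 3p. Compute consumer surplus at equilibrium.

Consumer surplus = 90

Equilibrium: 345 - 5p = -159 + 3p gives p* = 63, q* = 30.
Demand choke price (qd = 0): p = 69.
CS = ½(69 − 63)(30) = 90.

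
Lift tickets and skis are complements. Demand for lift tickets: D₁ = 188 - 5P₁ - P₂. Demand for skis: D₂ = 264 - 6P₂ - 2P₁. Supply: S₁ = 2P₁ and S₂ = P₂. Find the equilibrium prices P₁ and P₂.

Market 1: 188 - 5P₁ - P₂ = 2P₁ → 7P₁ + P₂ = 188.
Market 2: 7P₂ + 2P₁ = 264.
Eliminating P₂: 7×(1) − 1×(2) gives 47P₁ = 1052, so P₁ = 1052/47.
Back-substitute into (2): P₂ = (264 − 2×1052/47) / 7 = 1472/47.

P₁ = 1052/47, P₂ = 1472/47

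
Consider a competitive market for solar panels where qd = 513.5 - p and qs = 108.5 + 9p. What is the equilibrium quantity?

Set qd = qs: 513.5 - p = 108.5 + 9p.
405 = 10p, so p* = 40.5.
q* = 513.5 − 1(40.5) = 473.

q* = 473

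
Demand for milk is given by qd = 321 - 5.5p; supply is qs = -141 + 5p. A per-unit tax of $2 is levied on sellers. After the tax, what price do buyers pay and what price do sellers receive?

Buyers pay 944/21, sellers receive 902/21

Pre-tax equilibrium: p* = 44, q* = 79.
Tax on sellers shifts supply to qs = -141 + 5(p − 2) = -151 + 5p.
321 - 5.5p = -151 + 5p gives buyer price pb = 944/21; sellers receive ps = 944/21 − 2 = 902/21.
New quantity: q = 321 − 5.5(944/21) = 1549/21.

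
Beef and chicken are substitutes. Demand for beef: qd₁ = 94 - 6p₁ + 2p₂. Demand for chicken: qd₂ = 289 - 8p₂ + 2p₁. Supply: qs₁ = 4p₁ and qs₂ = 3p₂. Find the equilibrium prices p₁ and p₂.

p₁ = 806/53, p₂ = 1539/53

Market 1: 94 - 6p₁ + 2p₂ = 4p₁ → 10p₁ - 2p₂ = 94.
Market 2: 11p₂ - 2p₁ = 289.
Eliminating p₂: 11×(1) + 2×(2) gives 106p₁ = 1612, so p₁ = 806/53.
Back-substitute into (2): p₂ = (289 + 2×806/53) / 11 = 1539/53.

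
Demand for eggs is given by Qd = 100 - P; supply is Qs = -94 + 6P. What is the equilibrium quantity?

Set Qd = Qs: 100 - P = -94 + 6P.
194 = 7P, so P* = 194/7.
Q* = 100 − 1(194/7) = 506/7.

Q* = 506/7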